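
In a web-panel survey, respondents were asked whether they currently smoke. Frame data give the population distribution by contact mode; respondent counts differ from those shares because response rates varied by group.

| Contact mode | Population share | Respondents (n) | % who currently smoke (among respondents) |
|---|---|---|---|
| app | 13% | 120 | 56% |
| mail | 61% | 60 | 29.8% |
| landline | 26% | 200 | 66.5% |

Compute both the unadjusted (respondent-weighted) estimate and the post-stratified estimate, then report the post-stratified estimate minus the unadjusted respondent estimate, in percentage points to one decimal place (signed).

Without adjustment, the pooled respondent share is:
  (120/380)×56 + (60/380)×29.8 + (200/380)×66.5 = 57.3895%
Reweighting by population contact mode shares:
  0.13×56 + 0.61×29.8 + 0.26×66.5 = 42.748%
Difference = 42.748 − 57.3895 = -14.6415 pp.

-14.6 percentage points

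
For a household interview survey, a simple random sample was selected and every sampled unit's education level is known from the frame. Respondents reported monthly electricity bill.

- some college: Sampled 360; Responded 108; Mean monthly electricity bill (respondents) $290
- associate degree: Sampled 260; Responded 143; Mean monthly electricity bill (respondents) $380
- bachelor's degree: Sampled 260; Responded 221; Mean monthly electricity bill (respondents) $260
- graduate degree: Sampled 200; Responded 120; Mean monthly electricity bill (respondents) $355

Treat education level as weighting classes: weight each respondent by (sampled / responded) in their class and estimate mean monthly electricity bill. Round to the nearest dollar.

Class response rates: some college 108/360 = 30%, associate degree 143/260 = 55%, bachelor's degree 221/260 = 85%, graduate degree 120/200 = 60%.
Weighting each respondent by the inverse class response rate inflates each class back to its sampled size, so the class weight is n_sampled:
  some college: 360 × 290 = 104,400
  associate degree: 260 × 380 = 98,800
  bachelor's degree: 260 × 260 = 67,600
  graduate degree: 200 × 355 = 71,000
Adjusted estimate = 341,800 / 1,080 = 316.481 → $316.

$316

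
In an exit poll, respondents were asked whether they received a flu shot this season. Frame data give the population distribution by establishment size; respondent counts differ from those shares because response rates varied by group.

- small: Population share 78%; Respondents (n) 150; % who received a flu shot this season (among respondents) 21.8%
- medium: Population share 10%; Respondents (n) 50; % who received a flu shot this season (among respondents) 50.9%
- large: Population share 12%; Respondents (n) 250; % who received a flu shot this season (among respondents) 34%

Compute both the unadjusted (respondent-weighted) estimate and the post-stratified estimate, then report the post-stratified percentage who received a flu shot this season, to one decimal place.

26.2%

Unadjusted (pooled respondent) estimate weights by respondent counts:
  (150/450)×21.8 + (50/450)×50.9 + (250/450)×34 = 31.8111%
Post-stratifying to population shares instead:
  0.78×21.8 + 0.1×50.9 + 0.12×34 = 26.174%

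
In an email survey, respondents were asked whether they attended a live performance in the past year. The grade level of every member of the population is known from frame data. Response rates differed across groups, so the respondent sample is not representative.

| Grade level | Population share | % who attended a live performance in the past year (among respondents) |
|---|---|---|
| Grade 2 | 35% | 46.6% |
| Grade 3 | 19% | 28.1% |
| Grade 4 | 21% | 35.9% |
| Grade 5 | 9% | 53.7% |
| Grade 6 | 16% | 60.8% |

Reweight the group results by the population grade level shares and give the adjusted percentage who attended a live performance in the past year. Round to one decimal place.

Post-stratification weights by population share, not respondent share:
  Grade 2: 0.35 × 46.6 = 16.31
  Grade 3: 0.19 × 28.1 = 5.339
  Grade 4: 0.21 × 35.9 = 7.539
  Grade 5: 0.09 × 53.7 = 4.833
  Grade 6: 0.16 × 60.8 = 9.728
Post-stratified estimate = 43.749 → 43.7%.

43.7%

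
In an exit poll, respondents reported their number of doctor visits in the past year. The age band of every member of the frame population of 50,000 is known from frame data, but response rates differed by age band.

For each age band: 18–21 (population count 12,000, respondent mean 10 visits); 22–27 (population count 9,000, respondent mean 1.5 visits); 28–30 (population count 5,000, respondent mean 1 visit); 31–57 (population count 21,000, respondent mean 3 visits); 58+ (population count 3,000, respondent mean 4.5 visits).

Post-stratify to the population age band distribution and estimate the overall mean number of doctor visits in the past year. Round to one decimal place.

4.3

Each cell contributes population-share × respondent value:
  18–21: (12,000/50,000) × 10 = 2.4
  22–27: (9,000/50,000) × 1.5 = 0.27
  28–30: (5,000/50,000) × 1 = 0.1
  31–57: (21,000/50,000) × 3 = 1.26
  58+: (3,000/50,000) × 4.5 = 0.27
Post-stratified estimate = 4.3 → 4.3.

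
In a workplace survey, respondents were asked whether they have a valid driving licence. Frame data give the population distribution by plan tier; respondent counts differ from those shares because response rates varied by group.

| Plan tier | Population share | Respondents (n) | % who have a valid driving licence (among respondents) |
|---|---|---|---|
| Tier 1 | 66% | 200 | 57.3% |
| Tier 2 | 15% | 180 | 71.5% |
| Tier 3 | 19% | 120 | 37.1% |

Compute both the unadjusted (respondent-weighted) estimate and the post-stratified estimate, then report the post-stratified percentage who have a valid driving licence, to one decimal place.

55.6%

Unadjusted (pooled respondent) estimate weights by respondent counts:
  (200/500)×57.3 + (180/500)×71.5 + (120/500)×37.1 = 57.564%
Post-stratifying to population shares instead:
  0.66×57.3 + 0.15×71.5 + 0.19×37.1 = 55.592%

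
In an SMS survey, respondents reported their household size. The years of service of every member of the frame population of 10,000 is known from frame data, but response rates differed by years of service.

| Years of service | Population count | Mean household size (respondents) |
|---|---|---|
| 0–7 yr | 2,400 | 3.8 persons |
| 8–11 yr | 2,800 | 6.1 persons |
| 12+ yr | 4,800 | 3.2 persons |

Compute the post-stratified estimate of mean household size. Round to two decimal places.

Post-stratification weights by population share, not respondent share:
  0–7 yr: (2,400/10,000) × 3.8 = 0.912
  8–11 yr: (2,800/10,000) × 6.1 = 1.708
  12+ yr: (4,800/10,000) × 3.2 = 1.536
Post-stratified estimate = 4.156 → 4.16.

4.16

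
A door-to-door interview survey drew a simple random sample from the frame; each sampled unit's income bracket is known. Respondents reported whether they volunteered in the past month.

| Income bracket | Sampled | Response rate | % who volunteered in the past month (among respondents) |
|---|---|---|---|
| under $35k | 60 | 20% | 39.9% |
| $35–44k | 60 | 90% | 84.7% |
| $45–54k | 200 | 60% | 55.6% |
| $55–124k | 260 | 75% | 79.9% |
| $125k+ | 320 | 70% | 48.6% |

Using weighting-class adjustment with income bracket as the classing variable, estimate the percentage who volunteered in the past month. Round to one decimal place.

61.0%

Each respondent's weight = sampled/responded in their class; summing within a class gives n_sampled, so:
  under $35k: 60 × 39.9 = 2394
  $35–44k: 60 × 84.7 = 5082
  $45–54k: 200 × 55.6 = 11,120
  $55–124k: 260 × 79.9 = 20,774
  $125k+: 320 × 48.6 = 15,552
Adjusted estimate = 54,922 / 900 = 61.0244 → 61.0%.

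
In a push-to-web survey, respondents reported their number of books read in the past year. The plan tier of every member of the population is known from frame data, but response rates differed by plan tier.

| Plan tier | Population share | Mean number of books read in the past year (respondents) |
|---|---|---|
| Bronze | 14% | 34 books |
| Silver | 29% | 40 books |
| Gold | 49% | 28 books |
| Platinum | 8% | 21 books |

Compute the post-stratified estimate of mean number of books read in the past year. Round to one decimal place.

31.8

Reweight to the known plan tier distribution:
  Bronze: 0.14 × 34 = 4.76
  Silver: 0.29 × 40 = 11.6
  Gold: 0.49 × 28 = 13.72
  Platinum: 0.08 × 21 = 1.68
Post-stratified estimate = 31.76 → 31.8.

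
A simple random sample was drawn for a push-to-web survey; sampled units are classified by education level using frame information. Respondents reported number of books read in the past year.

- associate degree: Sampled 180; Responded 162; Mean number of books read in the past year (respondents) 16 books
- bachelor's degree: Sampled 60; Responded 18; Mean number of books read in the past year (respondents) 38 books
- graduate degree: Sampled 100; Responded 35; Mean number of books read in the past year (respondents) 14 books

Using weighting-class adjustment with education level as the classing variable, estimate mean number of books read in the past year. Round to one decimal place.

Response rates by class: associate degree 162/180 = 90%, bachelor's degree 18/60 = 30%, graduate degree 35/100 = 35%.
With weight = n_sampled/n_responded per class, the weighted class total is n_sampled:
  associate degree: 180 × 16 = 2880
  bachelor's degree: 60 × 38 = 2280
  graduate degree: 100 × 14 = 1400
Adjusted estimate = 6560 / 340 = 19.2941 → 19.3.

19.3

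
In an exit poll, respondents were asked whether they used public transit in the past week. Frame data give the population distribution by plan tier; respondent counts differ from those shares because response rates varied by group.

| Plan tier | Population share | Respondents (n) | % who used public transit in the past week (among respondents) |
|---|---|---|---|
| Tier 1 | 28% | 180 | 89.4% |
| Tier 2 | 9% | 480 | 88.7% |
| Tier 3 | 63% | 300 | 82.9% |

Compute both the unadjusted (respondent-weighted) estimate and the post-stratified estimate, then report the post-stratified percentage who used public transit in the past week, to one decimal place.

Unadjusted (pooled respondent) estimate weights by respondent counts:
  (180/960)×89.4 + (480/960)×88.7 + (300/960)×82.9 = 87.0187%
Post-stratifying to population shares instead:
  0.28×89.4 + 0.09×88.7 + 0.63×82.9 = 85.242%

85.2%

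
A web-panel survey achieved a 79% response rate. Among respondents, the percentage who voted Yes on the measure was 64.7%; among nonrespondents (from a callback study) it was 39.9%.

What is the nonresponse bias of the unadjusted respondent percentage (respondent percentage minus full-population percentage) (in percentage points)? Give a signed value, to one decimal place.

+5.2 percentage points

Nonresponse fraction = 1 − 0.79 = 0.21.
Bias = (nonresponse fraction) × (respondent percentage − nonrespondent percentage)
     = 0.21 × (64.7 − 39.9) = 0.21 × 24.8 = 5.208.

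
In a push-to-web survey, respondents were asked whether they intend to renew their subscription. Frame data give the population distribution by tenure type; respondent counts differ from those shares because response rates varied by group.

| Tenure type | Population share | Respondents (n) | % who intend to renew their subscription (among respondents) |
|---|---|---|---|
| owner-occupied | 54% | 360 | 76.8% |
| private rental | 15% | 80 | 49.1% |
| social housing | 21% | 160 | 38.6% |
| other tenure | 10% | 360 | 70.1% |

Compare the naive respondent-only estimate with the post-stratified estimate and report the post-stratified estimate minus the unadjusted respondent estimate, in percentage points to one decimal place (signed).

Naive respondent-only estimate (weights = respondent counts):
  (360/960)×76.8 + (80/960)×49.1 + (160/960)×38.6 + (360/960)×70.1 = 65.6125%
Post-stratified estimate weights by population shares:
  0.54×76.8 + 0.15×49.1 + 0.21×38.6 + 0.1×70.1 = 63.953%
Difference = 63.953 − 65.6125 = -1.6595 pp.

-1.7 percentage points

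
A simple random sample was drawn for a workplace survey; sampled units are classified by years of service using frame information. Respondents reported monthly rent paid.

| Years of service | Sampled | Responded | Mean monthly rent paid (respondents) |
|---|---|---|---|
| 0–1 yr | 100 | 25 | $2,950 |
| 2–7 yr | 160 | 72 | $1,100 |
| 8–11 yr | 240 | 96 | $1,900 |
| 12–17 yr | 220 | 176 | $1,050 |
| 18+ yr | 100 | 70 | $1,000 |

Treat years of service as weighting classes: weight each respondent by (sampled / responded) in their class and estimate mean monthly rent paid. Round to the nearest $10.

$1,530

Response rates by class: 0–1 yr 25/100 = 25%, 2–7 yr 72/160 = 45%, 8–11 yr 96/240 = 40%, 12–17 yr 176/220 = 80%, 18+ yr 70/100 = 70%.
Inverse-response-rate weighting restores each class to its sampled count, so class totals weight by n_sampled:
  0–1 yr: 100 × 2950 = 295,000
  2–7 yr: 160 × 1100 = 176,000
  8–11 yr: 240 × 1900 = 456,000
  12–17 yr: 220 × 1050 = 231,000
  18+ yr: 100 × 1000 = 100,000
Adjusted estimate = 1,258,000 / 820 = 1534.15 → $1,530.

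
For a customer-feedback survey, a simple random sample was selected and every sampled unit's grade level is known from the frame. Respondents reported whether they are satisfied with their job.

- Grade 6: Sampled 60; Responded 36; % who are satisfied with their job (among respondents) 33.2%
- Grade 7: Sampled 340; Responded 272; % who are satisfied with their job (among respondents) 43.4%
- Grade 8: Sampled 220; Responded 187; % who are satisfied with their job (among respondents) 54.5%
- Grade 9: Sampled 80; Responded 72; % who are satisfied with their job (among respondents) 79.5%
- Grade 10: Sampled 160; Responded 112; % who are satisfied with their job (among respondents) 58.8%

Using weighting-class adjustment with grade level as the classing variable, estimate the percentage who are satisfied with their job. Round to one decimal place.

51.8%

Class response rates: Grade 6 36/60 = 60%, Grade 7 272/340 = 80%, Grade 8 187/220 = 85%, Grade 9 72/80 = 90%, Grade 10 112/160 = 70%.
Inverse-response-rate weighting restores each class to its sampled count, so class totals weight by n_sampled:
  Grade 6: 60 × 33.2 = 1992
  Grade 7: 340 × 43.4 = 14,756
  Grade 8: 220 × 54.5 = 11,990
  Grade 9: 80 × 79.5 = 6360
  Grade 10: 160 × 58.8 = 9408
Adjusted estimate = 44,506 / 860 = 51.7512 → 51.8%.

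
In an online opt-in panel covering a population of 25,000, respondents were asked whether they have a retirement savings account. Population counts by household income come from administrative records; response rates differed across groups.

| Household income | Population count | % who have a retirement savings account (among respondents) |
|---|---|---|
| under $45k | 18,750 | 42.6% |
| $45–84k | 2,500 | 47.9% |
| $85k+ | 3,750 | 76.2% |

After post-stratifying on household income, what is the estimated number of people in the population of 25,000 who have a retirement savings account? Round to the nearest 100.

12,000

Estimated count per cell = population count × respondent percentage:
  under $45k: 18,750 × 42.6% = 7987.5
  $45–84k: 2,500 × 47.9% = 1197.5
  $85k+: 3,750 × 76.2% = 2857.5
Estimated total = 12042.5 → 12,000.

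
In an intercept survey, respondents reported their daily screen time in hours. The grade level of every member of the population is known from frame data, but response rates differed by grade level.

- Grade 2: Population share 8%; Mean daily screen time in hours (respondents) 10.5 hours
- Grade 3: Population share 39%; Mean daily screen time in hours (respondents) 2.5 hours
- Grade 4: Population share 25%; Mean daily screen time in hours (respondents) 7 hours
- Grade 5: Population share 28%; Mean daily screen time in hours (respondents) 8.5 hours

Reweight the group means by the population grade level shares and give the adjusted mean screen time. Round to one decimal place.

5.9

Reweight to the known grade level distribution:
  Grade 2: 0.08 × 10.5 = 0.84
  Grade 3: 0.39 × 2.5 = 0.975
  Grade 4: 0.25 × 7 = 1.75
  Grade 5: 0.28 × 8.5 = 2.38
Post-stratified estimate = 5.945 → 5.9.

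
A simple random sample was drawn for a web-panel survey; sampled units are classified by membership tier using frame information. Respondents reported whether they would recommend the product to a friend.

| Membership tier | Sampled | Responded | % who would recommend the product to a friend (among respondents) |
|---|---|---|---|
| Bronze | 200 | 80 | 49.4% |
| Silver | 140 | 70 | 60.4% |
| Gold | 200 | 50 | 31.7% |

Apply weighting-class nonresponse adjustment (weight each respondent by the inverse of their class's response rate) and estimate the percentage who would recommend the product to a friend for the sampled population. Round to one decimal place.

Class response rates: Bronze 80/200 = 40%, Silver 70/140 = 50%, Gold 50/200 = 25%.
Inverse-response-rate weighting restores each class to its sampled count, so class totals weight by n_sampled:
  Bronze: 200 × 49.4 = 9880
  Silver: 140 × 60.4 = 8456
  Gold: 200 × 31.7 = 6340
Adjusted estimate = 24,676 / 540 = 45.6963 → 45.7%.

45.7%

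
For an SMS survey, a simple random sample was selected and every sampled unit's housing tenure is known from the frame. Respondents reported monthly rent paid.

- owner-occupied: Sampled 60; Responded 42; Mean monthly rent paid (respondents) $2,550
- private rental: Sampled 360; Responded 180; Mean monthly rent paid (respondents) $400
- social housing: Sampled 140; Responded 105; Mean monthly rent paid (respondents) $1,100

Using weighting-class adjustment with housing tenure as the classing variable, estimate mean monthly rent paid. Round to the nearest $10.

$810

Class response rates: owner-occupied 42/60 = 70%, private rental 180/360 = 50%, social housing 105/140 = 75%.
Each respondent's weight = sampled/responded in their class; summing within a class gives n_sampled, so:
  owner-occupied: 60 × 2550 = 153,000
  private rental: 360 × 400 = 144,000
  social housing: 140 × 1100 = 154,000
Adjusted estimate = 451,000 / 560 = 805.357 → $810.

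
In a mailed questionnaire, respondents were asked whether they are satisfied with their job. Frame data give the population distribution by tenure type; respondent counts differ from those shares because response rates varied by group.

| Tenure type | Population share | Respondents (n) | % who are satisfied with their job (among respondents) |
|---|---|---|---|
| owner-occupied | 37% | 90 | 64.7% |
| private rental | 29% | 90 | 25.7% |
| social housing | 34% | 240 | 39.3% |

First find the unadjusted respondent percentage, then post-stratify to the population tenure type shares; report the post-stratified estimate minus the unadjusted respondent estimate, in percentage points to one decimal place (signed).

Without adjustment, the pooled respondent share is:
  (90/420)×64.7 + (90/420)×25.7 + (240/420)×39.3 = 41.8286%
Reweighting by population tenure type shares:
  0.37×64.7 + 0.29×25.7 + 0.34×39.3 = 44.754%
Difference = 44.754 − 41.8286 = 2.9254 pp.

+2.9 percentage points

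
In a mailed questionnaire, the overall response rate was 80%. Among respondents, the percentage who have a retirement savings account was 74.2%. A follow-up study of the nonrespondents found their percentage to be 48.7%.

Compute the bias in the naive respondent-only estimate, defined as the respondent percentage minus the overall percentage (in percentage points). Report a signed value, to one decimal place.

+5.1 percentage points

Nonresponse fraction = 1 − 0.8 = 0.2.
Bias = (nonresponse fraction) × (respondent percentage − nonrespondent percentage)
     = 0.2 × (74.2 − 48.7) = 0.2 × 25.5 = 5.1.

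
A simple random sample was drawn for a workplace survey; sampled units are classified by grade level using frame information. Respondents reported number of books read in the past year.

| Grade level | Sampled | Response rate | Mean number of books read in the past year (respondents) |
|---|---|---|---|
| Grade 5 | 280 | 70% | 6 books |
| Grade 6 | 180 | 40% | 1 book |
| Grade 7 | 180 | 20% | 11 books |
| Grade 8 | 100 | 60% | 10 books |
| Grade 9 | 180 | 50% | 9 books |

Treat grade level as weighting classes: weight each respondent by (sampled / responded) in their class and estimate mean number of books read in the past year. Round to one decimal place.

7.0

Inverse-response-rate weighting restores each class to its sampled count, so class totals weight by n_sampled:
  Grade 5: 280 × 6 = 1680
  Grade 6: 180 × 1 = 180
  Grade 7: 180 × 11 = 1980
  Grade 8: 100 × 10 = 1000
  Grade 9: 180 × 9 = 1620
Adjusted estimate = 6460 / 920 = 7.02174 → 7.0.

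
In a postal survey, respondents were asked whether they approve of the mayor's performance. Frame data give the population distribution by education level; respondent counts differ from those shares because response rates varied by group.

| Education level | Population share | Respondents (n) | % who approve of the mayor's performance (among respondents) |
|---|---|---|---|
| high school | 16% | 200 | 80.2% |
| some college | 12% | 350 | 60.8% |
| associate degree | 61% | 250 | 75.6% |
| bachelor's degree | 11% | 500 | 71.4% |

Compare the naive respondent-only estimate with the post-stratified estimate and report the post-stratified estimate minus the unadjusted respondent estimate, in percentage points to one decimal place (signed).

+3.4 percentage points

Unadjusted (pooled respondent) estimate weights by respondent counts:
  (200/1300)×80.2 + (350/1300)×60.8 + (250/1300)×75.6 + (500/1300)×71.4 = 70.7077%
Post-stratifying to population shares instead:
  0.16×80.2 + 0.12×60.8 + 0.61×75.6 + 0.11×71.4 = 74.098%
Difference = 74.098 − 70.7077 = 3.3903 pp.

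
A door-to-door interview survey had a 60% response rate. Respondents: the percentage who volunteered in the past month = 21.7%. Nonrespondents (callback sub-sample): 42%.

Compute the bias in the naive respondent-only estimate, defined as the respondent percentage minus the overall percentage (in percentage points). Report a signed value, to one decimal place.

Nonresponse fraction = 1 − 0.6 = 0.4.
Bias = (nonresponse fraction) × (respondent percentage − nonrespondent percentage)
     = 0.4 × (21.7 − 42) = 0.4 × -20.3 = -8.12.

-8.1 percentage points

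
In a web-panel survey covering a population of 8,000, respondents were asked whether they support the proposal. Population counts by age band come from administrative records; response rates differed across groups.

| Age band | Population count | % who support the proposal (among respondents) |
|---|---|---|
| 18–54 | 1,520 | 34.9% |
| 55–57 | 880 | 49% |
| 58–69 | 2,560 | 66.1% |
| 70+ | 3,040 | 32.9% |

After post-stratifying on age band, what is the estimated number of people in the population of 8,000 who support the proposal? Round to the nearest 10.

Apply each group's respondent rate to its population count:
  18–54: 1,520 × 34.9% = 530.48
  55–57: 880 × 49% = 431.2
  58–69: 2,560 × 66.1% = 1692.16
  70+: 3,040 × 32.9% = 1000.16
Estimated total = 3654 → 3,650.

3,650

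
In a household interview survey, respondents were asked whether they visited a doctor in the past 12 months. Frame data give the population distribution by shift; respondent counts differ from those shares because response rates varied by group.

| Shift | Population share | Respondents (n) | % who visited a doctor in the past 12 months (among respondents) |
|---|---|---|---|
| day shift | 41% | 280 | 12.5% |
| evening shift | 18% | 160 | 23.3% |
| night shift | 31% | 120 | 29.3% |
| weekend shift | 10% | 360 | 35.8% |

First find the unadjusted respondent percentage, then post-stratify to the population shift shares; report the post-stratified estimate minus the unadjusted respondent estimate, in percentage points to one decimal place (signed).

Without adjustment, the pooled respondent share is:
  (280/920)×12.5 + (160/920)×23.3 + (120/920)×29.3 + (360/920)×35.8 = 25.687%
Post-stratified estimate weights by population shares:
  0.41×12.5 + 0.18×23.3 + 0.31×29.3 + 0.1×35.8 = 21.982%
Difference = 21.982 − 25.687 = -3.705 pp.

-3.7 percentage points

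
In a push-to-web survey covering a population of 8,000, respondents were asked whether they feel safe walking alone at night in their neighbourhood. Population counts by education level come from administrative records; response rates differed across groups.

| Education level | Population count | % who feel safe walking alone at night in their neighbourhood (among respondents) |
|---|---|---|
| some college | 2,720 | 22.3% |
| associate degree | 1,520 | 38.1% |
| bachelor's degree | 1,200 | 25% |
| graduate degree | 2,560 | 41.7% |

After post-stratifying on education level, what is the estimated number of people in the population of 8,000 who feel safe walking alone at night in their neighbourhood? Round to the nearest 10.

Each cell contributes its population count × the respondent rate:
  some college: 2,720 × 22.3% = 606.56
  associate degree: 1,520 × 38.1% = 579.12
  bachelor's degree: 1,200 × 25% = 300
  graduate degree: 2,560 × 41.7% = 1067.52
Estimated total = 2553.2 → 2,550.

2,550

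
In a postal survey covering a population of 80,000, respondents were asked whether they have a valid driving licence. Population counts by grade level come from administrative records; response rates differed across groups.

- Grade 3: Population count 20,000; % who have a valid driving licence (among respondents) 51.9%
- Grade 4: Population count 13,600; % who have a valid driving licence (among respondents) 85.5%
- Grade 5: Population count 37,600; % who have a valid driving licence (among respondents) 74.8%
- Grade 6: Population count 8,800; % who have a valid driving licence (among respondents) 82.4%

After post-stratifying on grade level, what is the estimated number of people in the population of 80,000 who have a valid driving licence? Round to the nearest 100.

Each cell contributes its population count × the respondent rate:
  Grade 3: 20,000 × 51.9% = 10,380
  Grade 4: 13,600 × 85.5% = 11,628
  Grade 5: 37,600 × 74.8% = 28124.8
  Grade 6: 8,800 × 82.4% = 7251.2
Estimated total = 57,384 → 57,400.

57,400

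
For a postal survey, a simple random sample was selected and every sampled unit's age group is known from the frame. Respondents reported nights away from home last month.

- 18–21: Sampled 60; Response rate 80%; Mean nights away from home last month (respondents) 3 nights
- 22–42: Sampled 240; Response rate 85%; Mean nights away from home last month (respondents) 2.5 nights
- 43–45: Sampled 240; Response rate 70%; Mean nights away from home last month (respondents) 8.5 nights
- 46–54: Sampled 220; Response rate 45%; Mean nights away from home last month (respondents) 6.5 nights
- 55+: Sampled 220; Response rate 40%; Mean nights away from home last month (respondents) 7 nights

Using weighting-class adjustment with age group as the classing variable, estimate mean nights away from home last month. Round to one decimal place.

Each respondent's weight = sampled/responded in their class; summing within a class gives n_sampled, so:
  18–21: 60 × 3 = 180
  22–42: 240 × 2.5 = 600
  43–45: 240 × 8.5 = 2040
  46–54: 220 × 6.5 = 1430
  55+: 220 × 7 = 1540
Adjusted estimate = 5790 / 980 = 5.90816 → 5.9.

5.9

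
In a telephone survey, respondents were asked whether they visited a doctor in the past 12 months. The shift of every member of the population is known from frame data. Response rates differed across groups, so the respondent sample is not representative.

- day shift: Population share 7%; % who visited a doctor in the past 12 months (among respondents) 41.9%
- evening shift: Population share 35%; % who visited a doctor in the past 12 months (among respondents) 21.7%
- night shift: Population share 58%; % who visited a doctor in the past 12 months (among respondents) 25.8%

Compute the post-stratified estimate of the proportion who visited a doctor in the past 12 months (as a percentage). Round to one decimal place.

Post-stratification weights by population share, not respondent share:
  day shift: 0.07 × 41.9 = 2.933
  evening shift: 0.35 × 21.7 = 7.595
  night shift: 0.58 × 25.8 = 14.964
Post-stratified estimate = 25.492 → 25.5%.

25.5%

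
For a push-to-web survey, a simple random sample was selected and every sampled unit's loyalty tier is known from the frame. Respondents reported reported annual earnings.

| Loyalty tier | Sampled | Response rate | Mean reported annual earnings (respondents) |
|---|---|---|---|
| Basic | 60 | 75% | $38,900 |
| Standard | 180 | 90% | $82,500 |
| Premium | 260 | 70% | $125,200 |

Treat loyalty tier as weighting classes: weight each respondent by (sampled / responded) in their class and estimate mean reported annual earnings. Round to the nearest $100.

With weight = n_sampled/n_responded per class, the weighted class total is n_sampled:
  Basic: 60 × 38,900 = 2,334,000
  Standard: 180 × 82,500 = 14,850,000
  Premium: 260 × 125,200 = 32,552,000
Adjusted estimate = 49,736,000 / 500 = 99,472 → $99,500.

$99,500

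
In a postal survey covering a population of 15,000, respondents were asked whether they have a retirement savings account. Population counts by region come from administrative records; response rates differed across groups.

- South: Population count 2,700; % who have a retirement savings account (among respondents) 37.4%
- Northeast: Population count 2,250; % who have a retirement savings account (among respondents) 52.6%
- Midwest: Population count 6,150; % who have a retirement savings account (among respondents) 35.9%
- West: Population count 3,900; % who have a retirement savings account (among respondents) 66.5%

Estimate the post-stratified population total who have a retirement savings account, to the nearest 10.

6,990

Estimated count per cell = population count × respondent percentage:
  South: 2,700 × 37.4% = 1009.8
  Northeast: 2,250 × 52.6% = 1183.5
  Midwest: 6,150 × 35.9% = 2207.85
  West: 3,900 × 66.5% = 2593.5
Estimated total = 6994.65 → 6,990.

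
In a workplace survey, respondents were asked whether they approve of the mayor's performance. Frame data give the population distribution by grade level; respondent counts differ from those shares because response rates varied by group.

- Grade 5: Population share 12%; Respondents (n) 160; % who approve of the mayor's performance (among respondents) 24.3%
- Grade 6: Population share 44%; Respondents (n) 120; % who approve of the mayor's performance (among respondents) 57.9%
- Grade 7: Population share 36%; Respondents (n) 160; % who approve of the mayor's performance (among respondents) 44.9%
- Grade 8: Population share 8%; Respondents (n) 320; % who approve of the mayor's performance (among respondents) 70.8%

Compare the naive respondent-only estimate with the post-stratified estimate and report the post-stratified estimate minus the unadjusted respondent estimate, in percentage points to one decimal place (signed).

Naive respondent-only estimate (weights = respondent counts):
  (160/760)×24.3 + (120/760)×57.9 + (160/760)×44.9 + (320/760)×70.8 = 53.5211%
Post-stratified estimate weights by population shares:
  0.12×24.3 + 0.44×57.9 + 0.36×44.9 + 0.08×70.8 = 50.22%
Difference = 50.22 − 53.5211 = -3.3011 pp.

-3.3 percentage points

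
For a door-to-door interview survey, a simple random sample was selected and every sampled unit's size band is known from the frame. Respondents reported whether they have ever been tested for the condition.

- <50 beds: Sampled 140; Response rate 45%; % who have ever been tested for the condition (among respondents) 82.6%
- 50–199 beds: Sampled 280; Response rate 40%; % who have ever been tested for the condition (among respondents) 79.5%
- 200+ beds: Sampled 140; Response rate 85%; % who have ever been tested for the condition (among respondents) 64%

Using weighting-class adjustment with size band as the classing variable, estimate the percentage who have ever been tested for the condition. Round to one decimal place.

Inverse-response-rate weighting restores each class to its sampled count, so class totals weight by n_sampled:
  <50 beds: 140 × 82.6 = 11,564
  50–199 beds: 280 × 79.5 = 22,260
  200+ beds: 140 × 64 = 8960
Adjusted estimate = 42,784 / 560 = 76.4 → 76.4%.

76.4%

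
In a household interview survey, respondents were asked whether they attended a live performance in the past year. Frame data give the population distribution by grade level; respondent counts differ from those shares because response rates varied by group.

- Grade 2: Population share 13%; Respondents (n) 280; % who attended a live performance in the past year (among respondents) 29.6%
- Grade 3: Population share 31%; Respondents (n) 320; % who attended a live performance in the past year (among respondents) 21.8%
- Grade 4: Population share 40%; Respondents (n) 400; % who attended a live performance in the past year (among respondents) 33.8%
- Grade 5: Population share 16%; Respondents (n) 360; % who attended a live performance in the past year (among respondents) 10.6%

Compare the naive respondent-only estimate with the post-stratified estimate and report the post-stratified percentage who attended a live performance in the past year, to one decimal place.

Without adjustment, the pooled respondent share is:
  (280/1360)×29.6 + (320/1360)×21.8 + (400/1360)×33.8 + (360/1360)×10.6 = 23.9706%
Post-stratified estimate weights by population shares:
  0.13×29.6 + 0.31×21.8 + 0.4×33.8 + 0.16×10.6 = 25.822%

25.8%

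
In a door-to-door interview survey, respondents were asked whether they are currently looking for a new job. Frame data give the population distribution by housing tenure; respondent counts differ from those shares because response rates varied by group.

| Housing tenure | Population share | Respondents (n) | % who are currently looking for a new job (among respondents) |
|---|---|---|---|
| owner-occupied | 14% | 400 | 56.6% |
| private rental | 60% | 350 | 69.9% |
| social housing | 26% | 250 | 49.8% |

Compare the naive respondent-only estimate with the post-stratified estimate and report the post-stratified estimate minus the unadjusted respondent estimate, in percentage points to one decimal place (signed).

Without adjustment, the pooled respondent share is:
  (400/1000)×56.6 + (350/1000)×69.9 + (250/1000)×49.8 = 59.555%
Post-stratified estimate weights by population shares:
  0.14×56.6 + 0.6×69.9 + 0.26×49.8 = 62.812%
Difference = 62.812 − 59.555 = 3.257 pp.

+3.3 percentage points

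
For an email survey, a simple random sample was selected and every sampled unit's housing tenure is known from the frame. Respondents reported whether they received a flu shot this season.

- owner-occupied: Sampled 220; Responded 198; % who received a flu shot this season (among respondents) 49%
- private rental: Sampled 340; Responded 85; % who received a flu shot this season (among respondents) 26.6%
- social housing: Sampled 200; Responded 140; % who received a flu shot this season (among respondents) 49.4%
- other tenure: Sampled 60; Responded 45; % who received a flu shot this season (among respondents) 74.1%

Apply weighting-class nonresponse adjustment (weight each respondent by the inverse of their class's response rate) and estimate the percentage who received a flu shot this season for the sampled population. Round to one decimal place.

41.6%

Response rates by class: owner-occupied 198/220 = 90%, private rental 85/340 = 25%, social housing 140/200 = 70%, other tenure 45/60 = 75%.
Each respondent's weight = sampled/responded in their class; summing within a class gives n_sampled, so:
  owner-occupied: 220 × 49 = 10,780
  private rental: 340 × 26.6 = 9044
  social housing: 200 × 49.4 = 9880
  other tenure: 60 × 74.1 = 4446
Adjusted estimate = 34,150 / 820 = 41.6463 → 41.6%.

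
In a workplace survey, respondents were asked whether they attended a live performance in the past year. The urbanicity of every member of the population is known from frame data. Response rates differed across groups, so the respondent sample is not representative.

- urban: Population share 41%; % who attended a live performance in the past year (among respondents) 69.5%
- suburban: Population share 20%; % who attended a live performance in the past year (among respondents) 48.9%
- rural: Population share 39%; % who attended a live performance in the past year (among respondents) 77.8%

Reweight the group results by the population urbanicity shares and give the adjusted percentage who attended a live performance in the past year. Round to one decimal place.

68.6%

Weight each group's respondent value by its population share:
  urban: 0.41 × 69.5 = 28.495
  suburban: 0.2 × 48.9 = 9.78
  rural: 0.39 × 77.8 = 30.342
Post-stratified estimate = 68.617 → 68.6%.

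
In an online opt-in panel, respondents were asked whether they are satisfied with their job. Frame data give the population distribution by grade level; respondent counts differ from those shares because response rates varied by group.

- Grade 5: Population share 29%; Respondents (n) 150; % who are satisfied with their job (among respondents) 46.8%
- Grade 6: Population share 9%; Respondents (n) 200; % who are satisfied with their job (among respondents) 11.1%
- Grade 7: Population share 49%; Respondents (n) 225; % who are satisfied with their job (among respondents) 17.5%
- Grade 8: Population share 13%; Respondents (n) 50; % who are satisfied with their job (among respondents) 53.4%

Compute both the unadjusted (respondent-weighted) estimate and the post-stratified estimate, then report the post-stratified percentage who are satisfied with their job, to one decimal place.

Unadjusted (pooled respondent) estimate weights by respondent counts:
  (150/625)×46.8 + (200/625)×11.1 + (225/625)×17.5 + (50/625)×53.4 = 25.356%
Post-stratifying to population shares instead:
  0.29×46.8 + 0.09×11.1 + 0.49×17.5 + 0.13×53.4 = 30.088%

30.1%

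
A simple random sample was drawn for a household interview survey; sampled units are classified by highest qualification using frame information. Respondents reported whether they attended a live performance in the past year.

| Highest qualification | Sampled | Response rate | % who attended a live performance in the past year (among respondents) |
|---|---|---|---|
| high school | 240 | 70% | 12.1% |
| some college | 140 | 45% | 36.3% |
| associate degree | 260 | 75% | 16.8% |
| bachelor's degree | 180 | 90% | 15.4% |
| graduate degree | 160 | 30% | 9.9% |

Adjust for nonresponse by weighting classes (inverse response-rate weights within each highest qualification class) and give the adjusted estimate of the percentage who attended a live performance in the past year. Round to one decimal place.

17.1%

Inverse-response-rate weighting restores each class to its sampled count, so class totals weight by n_sampled:
  high school: 240 × 12.1 = 2904
  some college: 140 × 36.3 = 5082
  associate degree: 260 × 16.8 = 4368
  bachelor's degree: 180 × 15.4 = 2772
  graduate degree: 160 × 9.9 = 1584
Adjusted estimate = 16,710 / 980 = 17.051 → 17.1%.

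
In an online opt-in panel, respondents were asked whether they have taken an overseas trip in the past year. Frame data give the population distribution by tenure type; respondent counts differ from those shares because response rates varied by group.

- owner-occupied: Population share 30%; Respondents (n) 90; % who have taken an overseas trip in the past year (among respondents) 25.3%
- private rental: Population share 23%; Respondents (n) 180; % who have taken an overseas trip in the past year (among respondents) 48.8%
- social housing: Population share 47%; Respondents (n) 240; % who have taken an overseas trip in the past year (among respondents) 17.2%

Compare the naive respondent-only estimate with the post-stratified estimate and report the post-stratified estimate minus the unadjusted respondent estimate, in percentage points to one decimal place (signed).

Naive respondent-only estimate (weights = respondent counts):
  (90/510)×25.3 + (180/510)×48.8 + (240/510)×17.2 = 29.7824%
Post-stratified estimate weights by population shares:
  0.3×25.3 + 0.23×48.8 + 0.47×17.2 = 26.898%
Difference = 26.898 − 29.7824 = -2.8844 pp.

-2.9 percentage points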